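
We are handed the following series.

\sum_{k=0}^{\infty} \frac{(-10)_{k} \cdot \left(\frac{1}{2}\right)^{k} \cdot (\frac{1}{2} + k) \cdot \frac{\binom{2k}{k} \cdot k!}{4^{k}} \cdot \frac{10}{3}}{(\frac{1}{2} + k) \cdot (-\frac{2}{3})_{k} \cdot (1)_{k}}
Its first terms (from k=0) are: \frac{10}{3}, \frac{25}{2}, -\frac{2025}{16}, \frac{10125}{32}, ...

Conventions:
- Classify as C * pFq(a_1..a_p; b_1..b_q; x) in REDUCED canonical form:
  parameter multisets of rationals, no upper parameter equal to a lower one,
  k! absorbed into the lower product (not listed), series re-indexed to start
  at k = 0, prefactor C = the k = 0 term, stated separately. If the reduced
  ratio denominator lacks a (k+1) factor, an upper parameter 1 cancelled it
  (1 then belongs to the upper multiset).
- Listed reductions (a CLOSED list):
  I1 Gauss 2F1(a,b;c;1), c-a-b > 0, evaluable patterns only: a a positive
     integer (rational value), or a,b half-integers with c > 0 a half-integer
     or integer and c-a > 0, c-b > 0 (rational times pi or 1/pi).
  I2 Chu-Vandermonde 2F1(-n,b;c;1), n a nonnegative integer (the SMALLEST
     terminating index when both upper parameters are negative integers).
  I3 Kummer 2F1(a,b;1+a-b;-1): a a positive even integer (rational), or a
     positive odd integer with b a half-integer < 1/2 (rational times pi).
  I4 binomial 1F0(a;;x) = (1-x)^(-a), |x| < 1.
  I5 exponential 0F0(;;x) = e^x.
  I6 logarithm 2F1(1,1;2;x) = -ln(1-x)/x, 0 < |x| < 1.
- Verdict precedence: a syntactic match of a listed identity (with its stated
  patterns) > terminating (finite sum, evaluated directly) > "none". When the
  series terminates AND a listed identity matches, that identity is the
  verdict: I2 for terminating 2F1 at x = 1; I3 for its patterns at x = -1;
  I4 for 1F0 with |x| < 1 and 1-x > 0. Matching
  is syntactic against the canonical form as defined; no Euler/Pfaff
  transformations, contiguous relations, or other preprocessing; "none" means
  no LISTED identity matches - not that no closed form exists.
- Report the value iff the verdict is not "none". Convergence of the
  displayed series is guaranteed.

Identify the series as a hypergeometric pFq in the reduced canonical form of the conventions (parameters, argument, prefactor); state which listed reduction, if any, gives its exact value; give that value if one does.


Structural cue: x = \frac{1}{2} and (1)_k (C = 10/3) is k! itself.
Adjacent-term ratio: r(k) = \frac{1}{2} * (k-10) (k+\frac{1}{2}) / [(k-\frac{2}{3}) (k+1)] - poly over poly, x = \frac{1}{2} from leading terms; C = \frac{10}{3} at k = 0.

Canonical form: C = \frac{10}{3} times 2F1 with upper {-10, \frac{1}{2}}, lower {-\frac{2}{3}}, x = \frac{1}{2}. Verdict: terminating at k = 10: the factor (-10)_k kills every later term; summing the 11 survivors is exact. Exact value: -\frac{250350368951}{198910672896}.


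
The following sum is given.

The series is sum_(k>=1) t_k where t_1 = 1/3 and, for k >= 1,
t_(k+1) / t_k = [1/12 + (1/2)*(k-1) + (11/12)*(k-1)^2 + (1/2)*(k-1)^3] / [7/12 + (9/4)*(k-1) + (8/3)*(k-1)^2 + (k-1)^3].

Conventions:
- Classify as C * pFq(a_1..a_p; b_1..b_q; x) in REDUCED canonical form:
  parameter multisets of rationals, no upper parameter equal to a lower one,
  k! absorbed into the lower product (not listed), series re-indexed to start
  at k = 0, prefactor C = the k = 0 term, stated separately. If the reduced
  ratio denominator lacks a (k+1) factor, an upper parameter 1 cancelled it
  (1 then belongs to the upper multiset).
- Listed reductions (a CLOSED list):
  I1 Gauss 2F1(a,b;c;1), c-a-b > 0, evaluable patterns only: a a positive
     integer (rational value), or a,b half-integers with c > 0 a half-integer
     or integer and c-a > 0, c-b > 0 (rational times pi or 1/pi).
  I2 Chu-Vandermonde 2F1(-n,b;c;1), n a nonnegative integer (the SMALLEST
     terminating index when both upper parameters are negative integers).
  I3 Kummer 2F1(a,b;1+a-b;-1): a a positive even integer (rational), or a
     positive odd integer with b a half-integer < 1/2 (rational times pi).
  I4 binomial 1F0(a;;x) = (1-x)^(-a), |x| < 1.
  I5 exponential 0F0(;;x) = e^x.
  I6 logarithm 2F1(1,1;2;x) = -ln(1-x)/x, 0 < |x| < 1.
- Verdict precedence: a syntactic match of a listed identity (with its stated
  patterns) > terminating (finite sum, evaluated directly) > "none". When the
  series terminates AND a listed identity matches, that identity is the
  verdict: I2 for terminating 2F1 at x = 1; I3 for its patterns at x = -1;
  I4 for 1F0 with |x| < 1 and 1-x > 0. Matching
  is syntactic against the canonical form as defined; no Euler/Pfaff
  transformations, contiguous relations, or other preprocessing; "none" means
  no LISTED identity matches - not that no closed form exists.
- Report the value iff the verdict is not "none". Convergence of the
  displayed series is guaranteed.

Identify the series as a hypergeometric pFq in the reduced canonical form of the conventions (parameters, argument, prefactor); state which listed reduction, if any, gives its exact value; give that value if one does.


Structural cue: t_0 being 1/3, the expanded ratio factors over Q; C = 1/3, x = 1/2, roots give parameters.
Step ratio: r(k) = (1/2) * (k+1/3) (k+1) / [(k+7/6) (k+1)] - rational; roots negated = parameters, x = (1/2), C = 1/3.

x = 1/2 here; the reduced form reads 2F1, upper {1/3, 1}, lower {7/6}, C = 1/3. Verdict: none. A 2F1 with upper {1/3, 1} fits none of I1-I6 at x = 1/2; the sum runs forever.


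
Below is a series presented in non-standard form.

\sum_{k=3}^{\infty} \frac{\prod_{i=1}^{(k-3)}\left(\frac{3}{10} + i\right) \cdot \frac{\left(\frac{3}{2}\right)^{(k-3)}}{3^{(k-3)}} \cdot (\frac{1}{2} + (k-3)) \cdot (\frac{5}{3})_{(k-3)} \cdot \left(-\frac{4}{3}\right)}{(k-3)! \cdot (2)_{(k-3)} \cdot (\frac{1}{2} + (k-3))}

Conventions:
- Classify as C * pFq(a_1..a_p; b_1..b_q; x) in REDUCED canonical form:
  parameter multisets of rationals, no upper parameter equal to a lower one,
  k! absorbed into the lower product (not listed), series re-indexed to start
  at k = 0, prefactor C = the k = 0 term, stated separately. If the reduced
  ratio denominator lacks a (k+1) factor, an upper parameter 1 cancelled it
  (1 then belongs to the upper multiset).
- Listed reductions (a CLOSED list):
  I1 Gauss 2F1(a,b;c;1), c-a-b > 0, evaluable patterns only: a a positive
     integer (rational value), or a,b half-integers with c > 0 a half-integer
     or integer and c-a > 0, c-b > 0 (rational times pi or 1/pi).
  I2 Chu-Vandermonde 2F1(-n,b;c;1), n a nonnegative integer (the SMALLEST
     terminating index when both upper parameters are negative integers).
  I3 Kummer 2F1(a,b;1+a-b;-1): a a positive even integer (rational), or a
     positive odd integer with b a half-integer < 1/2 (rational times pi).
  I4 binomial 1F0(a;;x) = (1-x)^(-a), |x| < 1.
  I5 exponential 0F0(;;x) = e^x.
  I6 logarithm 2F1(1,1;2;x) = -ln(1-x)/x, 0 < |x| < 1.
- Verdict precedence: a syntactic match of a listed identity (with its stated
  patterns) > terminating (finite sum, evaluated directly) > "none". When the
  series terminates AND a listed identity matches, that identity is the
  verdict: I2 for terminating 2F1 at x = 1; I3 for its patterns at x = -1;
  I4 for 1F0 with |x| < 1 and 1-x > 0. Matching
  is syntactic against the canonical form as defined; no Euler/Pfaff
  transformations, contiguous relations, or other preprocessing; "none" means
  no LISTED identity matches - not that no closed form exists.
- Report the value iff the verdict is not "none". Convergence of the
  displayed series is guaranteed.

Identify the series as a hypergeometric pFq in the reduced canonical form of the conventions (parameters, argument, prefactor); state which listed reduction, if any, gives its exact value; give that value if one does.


x = \frac{1}{2} here; the reduced form reads 2F1, upper {\frac{13}{10}, \frac{5}{3}}, lower {2}, C = -\frac{4}{3}. Verdict: none (x = \frac{1}{2}): each listed identity misses the multisets {\frac{13}{10}, \frac{5}{3}} ; {2}.

Key step: t_0 being -\frac{4}{3}, k + 1/2 divides numerator and denominator alike; prefactor -4/3 after cancelling.
Term ratio: r(k) = \frac{1}{2} * (k+\frac{13}{10}) (k+\frac{5}{3}) / [(k+2) (k+1)] ; factor over Q: parameters, x = \frac{1}{2}, and C = -\frac{4}{3}.


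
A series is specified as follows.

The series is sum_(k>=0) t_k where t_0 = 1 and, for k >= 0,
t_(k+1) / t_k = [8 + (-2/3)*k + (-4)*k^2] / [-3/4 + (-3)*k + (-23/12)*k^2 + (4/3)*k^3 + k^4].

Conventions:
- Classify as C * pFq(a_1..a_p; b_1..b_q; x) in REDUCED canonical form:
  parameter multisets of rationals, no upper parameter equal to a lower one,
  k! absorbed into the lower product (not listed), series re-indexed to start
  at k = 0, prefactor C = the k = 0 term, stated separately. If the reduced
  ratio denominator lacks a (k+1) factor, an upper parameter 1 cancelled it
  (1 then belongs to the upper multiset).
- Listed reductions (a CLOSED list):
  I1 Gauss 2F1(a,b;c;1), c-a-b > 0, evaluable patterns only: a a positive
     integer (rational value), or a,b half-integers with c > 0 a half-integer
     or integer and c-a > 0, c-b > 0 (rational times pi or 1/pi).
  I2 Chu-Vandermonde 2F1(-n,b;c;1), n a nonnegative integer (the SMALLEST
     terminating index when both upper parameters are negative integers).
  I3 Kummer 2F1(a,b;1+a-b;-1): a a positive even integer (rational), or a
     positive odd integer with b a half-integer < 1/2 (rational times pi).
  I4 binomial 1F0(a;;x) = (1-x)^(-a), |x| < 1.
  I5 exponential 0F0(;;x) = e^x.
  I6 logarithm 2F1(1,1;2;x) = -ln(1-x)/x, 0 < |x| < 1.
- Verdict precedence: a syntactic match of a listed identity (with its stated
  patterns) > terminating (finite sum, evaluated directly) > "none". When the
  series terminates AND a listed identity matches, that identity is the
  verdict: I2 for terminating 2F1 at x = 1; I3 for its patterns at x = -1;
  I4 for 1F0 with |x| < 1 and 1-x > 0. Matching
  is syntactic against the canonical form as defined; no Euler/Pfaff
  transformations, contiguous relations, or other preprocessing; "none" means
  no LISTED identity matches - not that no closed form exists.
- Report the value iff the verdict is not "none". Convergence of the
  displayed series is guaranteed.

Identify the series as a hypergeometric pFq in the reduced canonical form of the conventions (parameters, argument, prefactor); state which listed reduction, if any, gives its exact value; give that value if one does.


First insight: t_0 being 1, the expanded ratio factors over Q; C = 1, roots give parameters.
Ratio: r(k) = (-4) * (k-4/3) / [(k-3/2) (k+1/3) (k+1)] - rational in k. x = (-4); t_0 = 1; negate the roots.

The series (x = -4) is 1F2: upper {-4/3}, lower {-3/2, 1/3}, prefactor 1. Verdict: no listed reduction: x = -4 and upper {-4/3} fail every I1-I6 pattern.


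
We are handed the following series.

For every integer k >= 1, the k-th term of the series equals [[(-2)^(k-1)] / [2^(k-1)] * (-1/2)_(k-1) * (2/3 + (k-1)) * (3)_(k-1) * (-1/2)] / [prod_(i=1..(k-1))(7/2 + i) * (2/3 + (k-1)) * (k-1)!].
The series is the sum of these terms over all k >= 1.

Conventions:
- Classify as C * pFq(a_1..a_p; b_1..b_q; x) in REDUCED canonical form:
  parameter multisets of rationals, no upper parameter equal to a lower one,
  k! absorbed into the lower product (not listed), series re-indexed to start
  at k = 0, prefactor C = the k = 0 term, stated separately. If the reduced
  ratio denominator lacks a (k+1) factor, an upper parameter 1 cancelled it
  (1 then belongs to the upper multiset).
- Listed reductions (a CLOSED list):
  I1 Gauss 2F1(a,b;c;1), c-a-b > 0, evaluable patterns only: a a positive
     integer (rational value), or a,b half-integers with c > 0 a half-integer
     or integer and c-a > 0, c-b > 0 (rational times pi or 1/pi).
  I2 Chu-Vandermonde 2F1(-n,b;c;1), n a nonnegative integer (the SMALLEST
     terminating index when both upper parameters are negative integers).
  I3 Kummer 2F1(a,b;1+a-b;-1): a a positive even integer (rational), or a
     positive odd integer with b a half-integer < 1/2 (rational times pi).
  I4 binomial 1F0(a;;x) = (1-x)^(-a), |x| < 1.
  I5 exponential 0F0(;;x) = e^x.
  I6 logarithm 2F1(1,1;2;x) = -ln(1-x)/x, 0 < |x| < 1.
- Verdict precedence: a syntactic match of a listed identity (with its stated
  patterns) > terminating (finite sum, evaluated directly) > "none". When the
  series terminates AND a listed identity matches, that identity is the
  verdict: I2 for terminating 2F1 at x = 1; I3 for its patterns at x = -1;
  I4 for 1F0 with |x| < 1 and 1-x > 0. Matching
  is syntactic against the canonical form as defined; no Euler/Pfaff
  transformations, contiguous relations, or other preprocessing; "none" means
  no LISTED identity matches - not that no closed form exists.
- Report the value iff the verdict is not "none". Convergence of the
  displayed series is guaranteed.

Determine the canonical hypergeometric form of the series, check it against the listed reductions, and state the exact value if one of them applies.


The series (x = -1) is 2F1: upper {-1/2, 3}, lower {9/2}, prefactor -1/2. Verdict: this is the Kummer evaluation I3 (x = -1; c = 9/2 equals 1+a-b for upper {-1/2, 3}: listed pattern). Value: (-105/512) * pi.

Key observation: from the first term -1/2: the lower running product (prefactor -1/2) is a rising factorial.
Step ratio: r(k) = (-1) * (k-1/2) (k+3) / [(k+9/2) (k+1)] - rational in k. x = (-1); t_0 = -1/2; negate the roots.


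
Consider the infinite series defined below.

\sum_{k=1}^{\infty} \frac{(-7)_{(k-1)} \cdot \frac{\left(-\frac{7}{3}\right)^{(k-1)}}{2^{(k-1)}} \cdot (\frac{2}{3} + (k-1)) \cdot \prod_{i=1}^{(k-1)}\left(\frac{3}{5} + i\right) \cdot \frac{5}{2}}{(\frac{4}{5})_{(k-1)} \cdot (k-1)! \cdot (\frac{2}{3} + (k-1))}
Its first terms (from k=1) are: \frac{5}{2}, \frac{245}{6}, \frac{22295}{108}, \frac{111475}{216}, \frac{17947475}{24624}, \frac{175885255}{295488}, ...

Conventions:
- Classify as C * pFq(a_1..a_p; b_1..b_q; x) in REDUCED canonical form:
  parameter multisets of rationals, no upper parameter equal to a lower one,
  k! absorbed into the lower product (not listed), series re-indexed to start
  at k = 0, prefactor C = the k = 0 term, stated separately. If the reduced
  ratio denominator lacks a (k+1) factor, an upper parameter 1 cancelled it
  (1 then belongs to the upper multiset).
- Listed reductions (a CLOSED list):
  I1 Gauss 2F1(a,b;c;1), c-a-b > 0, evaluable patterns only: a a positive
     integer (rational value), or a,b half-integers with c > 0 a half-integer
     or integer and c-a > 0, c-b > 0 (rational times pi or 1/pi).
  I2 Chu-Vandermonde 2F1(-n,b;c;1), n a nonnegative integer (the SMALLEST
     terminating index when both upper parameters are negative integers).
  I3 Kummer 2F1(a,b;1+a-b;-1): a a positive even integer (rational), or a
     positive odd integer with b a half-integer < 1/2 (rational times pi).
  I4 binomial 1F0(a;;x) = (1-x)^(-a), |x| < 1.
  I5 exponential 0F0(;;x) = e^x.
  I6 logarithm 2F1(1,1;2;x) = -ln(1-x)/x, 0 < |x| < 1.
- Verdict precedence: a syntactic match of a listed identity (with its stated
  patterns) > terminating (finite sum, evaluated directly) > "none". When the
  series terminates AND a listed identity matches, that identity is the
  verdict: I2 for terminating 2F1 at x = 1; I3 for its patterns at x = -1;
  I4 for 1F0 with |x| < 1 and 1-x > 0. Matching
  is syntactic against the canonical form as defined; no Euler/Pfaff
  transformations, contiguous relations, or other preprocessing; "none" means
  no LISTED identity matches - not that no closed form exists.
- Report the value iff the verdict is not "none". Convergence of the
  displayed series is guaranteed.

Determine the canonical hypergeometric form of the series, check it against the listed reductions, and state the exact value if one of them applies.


x = -\frac{7}{6} here; the reduced form reads 2F1, upper {-7, \frac{8}{5}}, lower {\frac{4}{5}}, C = \frac{5}{2}. Verdict: terminating - upper parameter -7 makes this a finite sum (last index 7), evaluated exactly. Sum: \frac{12599113109375}{5244321024}.

First insight: x = -\frac{7}{6} and the running product (prefactor 5/2) telescopes to a rising factorial.
Consecutive-term ratio: r(k) = -\frac{7}{6} * (k-7) (k+\frac{8}{5}) / [(k+\frac{4}{5}) (k+1)] ; factor over Q: parameters, x = -\frac{7}{6}, and C = \frac{5}{2}.


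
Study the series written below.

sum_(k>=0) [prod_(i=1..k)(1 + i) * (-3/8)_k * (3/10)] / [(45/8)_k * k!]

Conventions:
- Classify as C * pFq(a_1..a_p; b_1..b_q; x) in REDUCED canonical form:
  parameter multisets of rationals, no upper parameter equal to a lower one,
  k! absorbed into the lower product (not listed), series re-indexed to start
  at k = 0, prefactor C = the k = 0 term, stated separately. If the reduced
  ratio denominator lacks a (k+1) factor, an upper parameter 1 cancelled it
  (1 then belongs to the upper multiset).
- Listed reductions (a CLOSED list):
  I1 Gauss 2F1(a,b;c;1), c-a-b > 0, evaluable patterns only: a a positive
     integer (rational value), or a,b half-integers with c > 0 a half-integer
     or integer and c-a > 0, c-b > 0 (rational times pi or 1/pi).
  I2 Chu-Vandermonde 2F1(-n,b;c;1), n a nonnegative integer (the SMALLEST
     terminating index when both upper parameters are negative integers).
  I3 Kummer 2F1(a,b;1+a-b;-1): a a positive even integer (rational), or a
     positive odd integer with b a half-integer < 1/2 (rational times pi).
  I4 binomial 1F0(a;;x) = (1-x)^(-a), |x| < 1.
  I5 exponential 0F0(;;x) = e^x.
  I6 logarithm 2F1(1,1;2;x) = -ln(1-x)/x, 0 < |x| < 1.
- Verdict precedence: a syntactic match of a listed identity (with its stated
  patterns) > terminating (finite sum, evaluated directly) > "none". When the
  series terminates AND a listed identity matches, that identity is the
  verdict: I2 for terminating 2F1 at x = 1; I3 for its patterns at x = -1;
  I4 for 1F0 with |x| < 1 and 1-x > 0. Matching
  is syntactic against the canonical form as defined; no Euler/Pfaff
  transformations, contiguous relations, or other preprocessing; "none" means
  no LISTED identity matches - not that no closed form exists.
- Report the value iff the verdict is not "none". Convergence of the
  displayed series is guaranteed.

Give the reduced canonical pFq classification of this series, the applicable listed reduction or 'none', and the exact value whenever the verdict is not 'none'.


Key step: t_0 being 3/10, the running product (C = 3/10) telescopes to a rising factorial.
Consecutive-term ratio: r(k) = 1 * (k-3/8) (k+2) / [(k+45/8) (k+1)] - rational in k. x = 1; t_0 = 3/10; negate the roots.

Reduced: x = 1, 2F1, upper = {-3/8, 2}, lower = {45/8}, C = 3/10. Verdict (x = 1): Gauss's theorem (I1) applies (x = 1: the Gamma ratio telescopes since c-a-b = 4 > 0 and a = 2 in Z>0). Exact value: 3219/12800.


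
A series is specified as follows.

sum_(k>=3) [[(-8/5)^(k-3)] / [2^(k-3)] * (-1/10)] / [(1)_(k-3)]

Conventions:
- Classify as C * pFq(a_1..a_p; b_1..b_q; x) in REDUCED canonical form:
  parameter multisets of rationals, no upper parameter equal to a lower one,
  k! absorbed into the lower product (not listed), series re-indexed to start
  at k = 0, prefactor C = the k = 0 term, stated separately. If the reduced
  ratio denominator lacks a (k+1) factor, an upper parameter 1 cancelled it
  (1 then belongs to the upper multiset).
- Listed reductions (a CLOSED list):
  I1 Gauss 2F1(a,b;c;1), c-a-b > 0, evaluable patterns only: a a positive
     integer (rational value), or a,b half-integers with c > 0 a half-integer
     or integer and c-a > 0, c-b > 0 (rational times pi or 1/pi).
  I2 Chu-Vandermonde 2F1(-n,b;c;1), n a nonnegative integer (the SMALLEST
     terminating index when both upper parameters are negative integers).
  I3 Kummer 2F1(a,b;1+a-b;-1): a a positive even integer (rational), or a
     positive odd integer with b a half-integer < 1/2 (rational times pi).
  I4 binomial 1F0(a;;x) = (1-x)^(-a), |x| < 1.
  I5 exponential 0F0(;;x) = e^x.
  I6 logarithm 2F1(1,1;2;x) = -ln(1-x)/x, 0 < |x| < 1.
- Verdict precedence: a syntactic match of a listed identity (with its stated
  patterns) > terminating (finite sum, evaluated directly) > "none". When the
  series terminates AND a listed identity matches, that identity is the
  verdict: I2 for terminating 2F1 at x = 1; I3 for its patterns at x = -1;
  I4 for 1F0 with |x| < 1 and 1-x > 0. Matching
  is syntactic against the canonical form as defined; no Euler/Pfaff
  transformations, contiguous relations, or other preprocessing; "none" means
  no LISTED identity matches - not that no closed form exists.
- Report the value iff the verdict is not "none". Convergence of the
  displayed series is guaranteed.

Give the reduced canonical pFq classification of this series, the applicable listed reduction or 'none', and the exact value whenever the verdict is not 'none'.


The tell: x = (-4/5) and the two k-th powers (prefactor -1/10) combine into one argument.
Step ratio: r(k) = (-4/5) * 1 / [(k+1)] ; factor over Q: parameters, x = (-4/5), and C = -1/10.

Canonical form: C = -1/10 times 0F0 with upper {-}, lower {-}, x = -4/5. Verdict: exponential (I5) fires (the 0F0 exponential series at x = -4/5). Its exact value is (-1/10) * e^(-4/5).


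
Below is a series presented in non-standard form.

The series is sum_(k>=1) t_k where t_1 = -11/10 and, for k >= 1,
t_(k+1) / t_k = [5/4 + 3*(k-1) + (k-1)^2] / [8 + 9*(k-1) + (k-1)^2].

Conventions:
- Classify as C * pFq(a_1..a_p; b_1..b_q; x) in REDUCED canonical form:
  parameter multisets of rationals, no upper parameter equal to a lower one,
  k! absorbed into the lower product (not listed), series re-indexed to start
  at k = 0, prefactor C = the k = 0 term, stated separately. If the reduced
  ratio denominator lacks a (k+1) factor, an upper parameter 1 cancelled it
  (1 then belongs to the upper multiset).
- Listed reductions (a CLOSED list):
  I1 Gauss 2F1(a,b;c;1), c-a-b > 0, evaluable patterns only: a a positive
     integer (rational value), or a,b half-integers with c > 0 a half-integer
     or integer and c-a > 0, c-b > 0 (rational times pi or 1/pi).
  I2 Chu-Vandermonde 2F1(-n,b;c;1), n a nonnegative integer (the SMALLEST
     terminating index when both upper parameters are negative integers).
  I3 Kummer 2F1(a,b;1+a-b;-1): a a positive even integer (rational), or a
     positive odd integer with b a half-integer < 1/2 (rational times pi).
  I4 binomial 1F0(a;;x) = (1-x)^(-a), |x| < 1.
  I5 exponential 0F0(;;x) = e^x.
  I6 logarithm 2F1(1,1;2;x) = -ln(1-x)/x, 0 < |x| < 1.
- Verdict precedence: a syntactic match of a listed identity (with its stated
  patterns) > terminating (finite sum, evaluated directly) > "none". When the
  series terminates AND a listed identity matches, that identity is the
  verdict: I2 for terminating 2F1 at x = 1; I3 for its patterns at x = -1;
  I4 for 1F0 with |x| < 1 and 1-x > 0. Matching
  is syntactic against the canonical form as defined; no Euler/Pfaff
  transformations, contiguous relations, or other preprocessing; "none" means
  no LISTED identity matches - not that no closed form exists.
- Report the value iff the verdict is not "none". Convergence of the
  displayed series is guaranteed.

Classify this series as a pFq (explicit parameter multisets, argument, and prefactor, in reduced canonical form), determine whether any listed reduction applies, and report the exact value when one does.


Reduced: x = 1, 2F1, upper = {1/2, 5/2}, lower = {8}, C = -11/10. Verdict: Gauss (I1, half-integer pattern) matches (x = 1; upper {1/2, 5/2} half-integers, c = 8 in the evaluable pattern). Its exact value is (-262144/61425) / pi.

Key step: with t_0 = -11/10, the expanded ratio factors over Q; C = -11/10, x = 1, roots give parameters.
Ratio: r(k) = 1 * (k+1/2) (k+5/2) / [(k+8) (k+1)] ; factor over Q: parameters, x = 1, and C = -11/10.


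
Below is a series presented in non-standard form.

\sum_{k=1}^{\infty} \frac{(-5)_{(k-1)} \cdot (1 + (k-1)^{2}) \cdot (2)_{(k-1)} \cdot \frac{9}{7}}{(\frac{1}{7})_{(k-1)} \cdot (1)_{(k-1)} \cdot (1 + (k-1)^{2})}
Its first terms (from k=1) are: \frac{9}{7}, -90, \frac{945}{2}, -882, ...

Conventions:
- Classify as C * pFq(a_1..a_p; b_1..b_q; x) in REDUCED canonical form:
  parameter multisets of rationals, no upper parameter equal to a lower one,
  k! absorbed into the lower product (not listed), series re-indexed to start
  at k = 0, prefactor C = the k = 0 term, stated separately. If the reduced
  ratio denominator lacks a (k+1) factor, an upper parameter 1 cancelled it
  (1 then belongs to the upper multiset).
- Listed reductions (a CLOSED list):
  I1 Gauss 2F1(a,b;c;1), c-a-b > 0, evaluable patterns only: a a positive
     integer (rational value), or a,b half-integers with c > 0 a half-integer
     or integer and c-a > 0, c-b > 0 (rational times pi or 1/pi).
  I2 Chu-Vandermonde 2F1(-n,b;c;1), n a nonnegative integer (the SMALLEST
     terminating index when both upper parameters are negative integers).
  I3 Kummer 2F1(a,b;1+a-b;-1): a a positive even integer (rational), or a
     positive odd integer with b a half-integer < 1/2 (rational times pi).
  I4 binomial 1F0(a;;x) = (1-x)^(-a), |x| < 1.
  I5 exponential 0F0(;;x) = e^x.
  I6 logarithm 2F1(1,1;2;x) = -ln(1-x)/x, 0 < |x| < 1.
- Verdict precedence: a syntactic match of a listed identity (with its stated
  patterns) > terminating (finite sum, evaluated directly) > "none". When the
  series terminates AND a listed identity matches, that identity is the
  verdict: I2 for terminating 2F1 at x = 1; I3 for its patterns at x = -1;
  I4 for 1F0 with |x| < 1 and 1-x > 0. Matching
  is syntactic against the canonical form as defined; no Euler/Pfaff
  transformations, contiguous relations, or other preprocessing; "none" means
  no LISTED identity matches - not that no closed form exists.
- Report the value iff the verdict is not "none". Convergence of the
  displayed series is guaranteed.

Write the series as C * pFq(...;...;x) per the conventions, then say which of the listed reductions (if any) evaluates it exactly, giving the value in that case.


At argument 1: a 2F1 with upper {-5, 2}, lower {\frac{1}{7}}, scaled by C = \frac{9}{7}. Verdict (x = 1): Vandermonde's identity (I2) applies (terminating 2F1 at x = 1 with n = 5, b = 2, c = \frac{1}{7}). Exact value: \frac{351}{2233}.

Key observation: t_0 = \frac{9}{7} here, and (1)_k (C = 9/7) is k! itself.
Ratio: r(k) = 1 * (k-5) (k+2) / [(k+\frac{1}{7}) (k+1)] - rational in k. x = 1; t_0 = \frac{9}{7}; negate the roots.


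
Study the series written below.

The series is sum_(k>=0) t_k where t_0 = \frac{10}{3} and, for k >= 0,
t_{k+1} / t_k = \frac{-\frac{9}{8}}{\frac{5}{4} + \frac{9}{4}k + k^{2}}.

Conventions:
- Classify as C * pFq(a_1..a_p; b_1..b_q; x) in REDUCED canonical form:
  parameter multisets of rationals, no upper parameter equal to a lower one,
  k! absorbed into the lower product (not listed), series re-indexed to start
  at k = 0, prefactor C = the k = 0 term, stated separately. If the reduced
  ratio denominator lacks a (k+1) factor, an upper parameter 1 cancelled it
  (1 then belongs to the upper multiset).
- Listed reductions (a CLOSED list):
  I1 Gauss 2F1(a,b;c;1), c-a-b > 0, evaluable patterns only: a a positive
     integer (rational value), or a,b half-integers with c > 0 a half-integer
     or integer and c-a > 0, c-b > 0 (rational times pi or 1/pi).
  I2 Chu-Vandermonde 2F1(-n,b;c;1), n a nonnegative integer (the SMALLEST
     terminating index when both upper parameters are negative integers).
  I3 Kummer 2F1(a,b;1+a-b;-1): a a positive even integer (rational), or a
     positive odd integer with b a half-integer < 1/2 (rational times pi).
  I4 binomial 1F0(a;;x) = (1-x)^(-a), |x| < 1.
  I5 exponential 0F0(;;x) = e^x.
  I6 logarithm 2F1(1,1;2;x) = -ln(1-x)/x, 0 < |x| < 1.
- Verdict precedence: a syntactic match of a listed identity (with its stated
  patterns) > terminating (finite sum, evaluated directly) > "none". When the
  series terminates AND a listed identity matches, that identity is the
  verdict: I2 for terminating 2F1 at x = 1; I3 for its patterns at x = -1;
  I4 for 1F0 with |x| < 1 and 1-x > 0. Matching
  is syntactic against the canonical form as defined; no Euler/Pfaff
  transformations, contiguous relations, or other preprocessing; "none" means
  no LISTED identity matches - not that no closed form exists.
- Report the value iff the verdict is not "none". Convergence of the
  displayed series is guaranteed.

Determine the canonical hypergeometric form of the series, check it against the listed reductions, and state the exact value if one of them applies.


Reduced: x = -\frac{9}{8}, 0F1, upper = {-}, lower = {\frac{5}{4}}, C = \frac{10}{3}. Verdict: none (x = -\frac{9}{8}): each listed identity misses the multisets {-} ; {\frac{5}{4}}.

First insight: with t_0 = \frac{10}{3}, roots of the ratio polynomials (C = 10/3, x = -9/8) are the negated parameters.
Step ratio: r(k) = -\frac{9}{8} * 1 / [(k+\frac{5}{4}) (k+1)] ; factor over Q: parameters, x = -\frac{9}{8}, and C = \frac{10}{3}.


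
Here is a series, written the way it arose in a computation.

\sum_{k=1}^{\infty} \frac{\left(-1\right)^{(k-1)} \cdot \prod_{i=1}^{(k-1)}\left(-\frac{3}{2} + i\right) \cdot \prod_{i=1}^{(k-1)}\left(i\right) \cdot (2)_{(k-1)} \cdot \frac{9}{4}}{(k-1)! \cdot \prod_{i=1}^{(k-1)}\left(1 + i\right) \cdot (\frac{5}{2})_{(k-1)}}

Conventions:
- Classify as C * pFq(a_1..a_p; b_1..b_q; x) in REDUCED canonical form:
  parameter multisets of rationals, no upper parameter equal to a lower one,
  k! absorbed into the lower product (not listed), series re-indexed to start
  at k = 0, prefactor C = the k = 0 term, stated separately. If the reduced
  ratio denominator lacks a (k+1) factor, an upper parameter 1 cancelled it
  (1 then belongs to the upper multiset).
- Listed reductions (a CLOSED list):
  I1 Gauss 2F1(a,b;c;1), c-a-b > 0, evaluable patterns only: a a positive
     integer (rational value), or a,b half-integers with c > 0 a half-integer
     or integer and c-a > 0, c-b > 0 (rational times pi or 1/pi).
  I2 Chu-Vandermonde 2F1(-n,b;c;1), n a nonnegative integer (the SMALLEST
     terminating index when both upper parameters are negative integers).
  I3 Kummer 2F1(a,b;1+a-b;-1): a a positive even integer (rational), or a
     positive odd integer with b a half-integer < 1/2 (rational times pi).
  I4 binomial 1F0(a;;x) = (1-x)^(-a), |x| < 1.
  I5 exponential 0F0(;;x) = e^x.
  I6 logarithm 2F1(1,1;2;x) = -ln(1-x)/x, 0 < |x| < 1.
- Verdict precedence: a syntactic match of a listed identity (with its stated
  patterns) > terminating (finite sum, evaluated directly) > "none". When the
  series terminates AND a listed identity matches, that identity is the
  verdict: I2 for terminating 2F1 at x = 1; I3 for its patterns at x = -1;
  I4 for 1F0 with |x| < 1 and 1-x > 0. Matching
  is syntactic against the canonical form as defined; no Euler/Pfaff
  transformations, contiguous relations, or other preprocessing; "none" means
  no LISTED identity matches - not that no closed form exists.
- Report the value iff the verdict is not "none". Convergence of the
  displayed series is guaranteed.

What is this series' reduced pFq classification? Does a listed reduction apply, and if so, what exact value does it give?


The series (x = -1) is 2F1: upper {-\frac{1}{2}, 1}, lower {\frac{5}{2}}, prefactor \frac{9}{4}. Verdict: this is Kummer (I3) (x = -1; c = \frac{5}{2} equals 1+a-b for upper {-\frac{1}{2}, 1}: listed pattern). Exact value: \frac{27}{32} \cdot \pi.

Key observation: x = -1 and the parameter 2 appears in both the upper and lower lists and cancels.
Step ratio: r(k) = -1 * (k-\frac{1}{2}) (k+1) / [(k+\frac{5}{2}) (k+1)] - poly over poly, x = -1 from leading terms; C = \frac{9}{4} at k = 0.


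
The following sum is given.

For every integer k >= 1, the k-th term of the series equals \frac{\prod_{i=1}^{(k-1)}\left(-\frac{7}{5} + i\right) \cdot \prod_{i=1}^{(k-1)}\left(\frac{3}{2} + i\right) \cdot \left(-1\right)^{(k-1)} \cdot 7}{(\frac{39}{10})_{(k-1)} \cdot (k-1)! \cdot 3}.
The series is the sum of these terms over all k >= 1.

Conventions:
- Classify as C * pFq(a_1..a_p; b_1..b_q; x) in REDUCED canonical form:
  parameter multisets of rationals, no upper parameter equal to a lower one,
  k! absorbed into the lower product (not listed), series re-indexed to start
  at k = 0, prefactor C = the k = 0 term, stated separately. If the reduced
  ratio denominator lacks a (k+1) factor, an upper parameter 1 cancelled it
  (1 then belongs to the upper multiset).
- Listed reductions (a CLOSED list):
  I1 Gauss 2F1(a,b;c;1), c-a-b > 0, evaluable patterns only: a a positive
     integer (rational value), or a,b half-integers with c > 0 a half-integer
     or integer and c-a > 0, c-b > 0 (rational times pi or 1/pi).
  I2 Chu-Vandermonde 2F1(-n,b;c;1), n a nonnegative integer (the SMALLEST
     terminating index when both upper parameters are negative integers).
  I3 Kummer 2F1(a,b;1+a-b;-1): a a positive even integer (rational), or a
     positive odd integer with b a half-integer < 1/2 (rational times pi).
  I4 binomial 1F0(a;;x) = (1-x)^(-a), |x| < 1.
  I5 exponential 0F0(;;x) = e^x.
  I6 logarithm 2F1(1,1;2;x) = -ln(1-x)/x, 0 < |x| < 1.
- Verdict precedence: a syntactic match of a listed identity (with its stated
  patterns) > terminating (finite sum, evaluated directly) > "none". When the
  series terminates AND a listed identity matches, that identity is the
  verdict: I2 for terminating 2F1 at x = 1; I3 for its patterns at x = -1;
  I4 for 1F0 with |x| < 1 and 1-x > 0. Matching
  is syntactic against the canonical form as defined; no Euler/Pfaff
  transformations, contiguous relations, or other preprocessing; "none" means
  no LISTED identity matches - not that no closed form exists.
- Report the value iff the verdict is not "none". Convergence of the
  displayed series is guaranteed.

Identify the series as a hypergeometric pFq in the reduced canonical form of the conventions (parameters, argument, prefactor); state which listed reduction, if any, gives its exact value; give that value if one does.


Key observation: x = -1 and the running product (C = 7/3, x = -1) telescopes to a rising factorial.
Adjacent-term ratio: r(k) = -1 * (k-\frac{2}{5}) (k+\frac{5}{2}) / [(k+\frac{39}{10}) (k+1)] - rational in k, leading ratio -1; with t_0 = \frac{7}{3}, classification follows.

The series (x = -1) is 2F1: upper {-\frac{2}{5}, \frac{5}{2}}, lower {\frac{39}{10}}, prefactor \frac{7}{3}. Verdict: none - this 2F1 at x = -1 matches no listed pattern, and upper {-\frac{2}{5}, \frac{5}{2}} holds no stopper.


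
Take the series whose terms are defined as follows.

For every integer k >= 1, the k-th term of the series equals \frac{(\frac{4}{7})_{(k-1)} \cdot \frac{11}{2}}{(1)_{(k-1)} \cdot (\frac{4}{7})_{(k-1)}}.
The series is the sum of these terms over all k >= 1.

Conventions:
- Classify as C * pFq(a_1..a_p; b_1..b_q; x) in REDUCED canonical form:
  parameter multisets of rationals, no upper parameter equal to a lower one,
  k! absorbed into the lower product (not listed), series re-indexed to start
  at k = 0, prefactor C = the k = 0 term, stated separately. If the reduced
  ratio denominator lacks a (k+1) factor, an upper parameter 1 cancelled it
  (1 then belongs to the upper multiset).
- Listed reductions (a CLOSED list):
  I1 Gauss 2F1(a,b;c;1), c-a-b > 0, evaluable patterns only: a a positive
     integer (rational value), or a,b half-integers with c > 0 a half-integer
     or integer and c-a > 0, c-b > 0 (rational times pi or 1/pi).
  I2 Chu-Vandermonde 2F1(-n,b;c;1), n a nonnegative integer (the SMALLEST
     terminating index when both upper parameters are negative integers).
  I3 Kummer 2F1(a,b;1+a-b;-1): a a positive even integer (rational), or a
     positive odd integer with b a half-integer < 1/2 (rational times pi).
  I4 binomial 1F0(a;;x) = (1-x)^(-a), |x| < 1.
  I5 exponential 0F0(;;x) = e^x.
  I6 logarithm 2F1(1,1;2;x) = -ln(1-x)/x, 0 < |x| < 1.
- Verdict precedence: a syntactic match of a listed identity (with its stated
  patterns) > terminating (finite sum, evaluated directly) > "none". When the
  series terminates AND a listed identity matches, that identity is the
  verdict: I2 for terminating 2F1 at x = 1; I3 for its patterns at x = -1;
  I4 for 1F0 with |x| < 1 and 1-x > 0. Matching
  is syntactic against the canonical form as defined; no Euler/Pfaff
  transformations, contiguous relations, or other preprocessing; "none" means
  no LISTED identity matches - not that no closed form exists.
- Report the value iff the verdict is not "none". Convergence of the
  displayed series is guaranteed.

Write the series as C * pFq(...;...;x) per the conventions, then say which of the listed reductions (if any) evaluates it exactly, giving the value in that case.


This is \frac{11}{2} * 0F0(-; -; 1) in reduced canonical form. Verdict at x = 1: the exponential series (I5) matches (the 0F0 exponential series at x = 1). Sum: \frac{11}{2} \cdot e^{1}.

The tell: t_0 being \frac{11}{2}, (1)_k (C = 11/2, x = 1) is k! itself.
Adjacent-term ratio: r(k) = 1 * 1 / [(k+1)] - rational in k. x = 1; t_0 = \frac{11}{2}; negate the roots.


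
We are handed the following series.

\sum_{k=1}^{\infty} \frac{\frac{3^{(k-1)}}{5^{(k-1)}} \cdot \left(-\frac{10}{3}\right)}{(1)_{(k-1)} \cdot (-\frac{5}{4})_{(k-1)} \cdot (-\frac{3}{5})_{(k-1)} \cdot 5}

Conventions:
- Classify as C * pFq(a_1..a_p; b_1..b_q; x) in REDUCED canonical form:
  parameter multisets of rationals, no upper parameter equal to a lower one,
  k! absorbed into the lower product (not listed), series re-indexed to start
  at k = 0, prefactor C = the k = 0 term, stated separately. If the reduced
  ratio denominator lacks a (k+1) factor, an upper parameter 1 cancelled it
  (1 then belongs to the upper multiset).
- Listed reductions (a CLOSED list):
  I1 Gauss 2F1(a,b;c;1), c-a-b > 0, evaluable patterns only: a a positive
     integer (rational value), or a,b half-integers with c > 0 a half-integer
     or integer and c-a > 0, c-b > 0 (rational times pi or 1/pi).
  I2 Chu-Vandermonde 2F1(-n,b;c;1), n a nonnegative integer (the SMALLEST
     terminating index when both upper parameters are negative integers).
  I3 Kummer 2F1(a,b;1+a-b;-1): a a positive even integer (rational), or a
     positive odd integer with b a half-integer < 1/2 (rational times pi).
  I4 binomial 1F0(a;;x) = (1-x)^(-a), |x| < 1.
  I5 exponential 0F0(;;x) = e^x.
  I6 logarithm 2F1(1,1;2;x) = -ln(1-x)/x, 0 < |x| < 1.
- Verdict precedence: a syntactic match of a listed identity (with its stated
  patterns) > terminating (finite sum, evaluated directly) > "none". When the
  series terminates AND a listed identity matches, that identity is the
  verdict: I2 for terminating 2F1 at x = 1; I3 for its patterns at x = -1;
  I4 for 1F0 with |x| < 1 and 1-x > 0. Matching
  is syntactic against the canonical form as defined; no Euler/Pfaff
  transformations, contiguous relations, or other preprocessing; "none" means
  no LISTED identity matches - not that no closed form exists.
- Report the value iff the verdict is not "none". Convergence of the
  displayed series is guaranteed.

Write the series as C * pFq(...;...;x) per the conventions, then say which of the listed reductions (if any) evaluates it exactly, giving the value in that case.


At argument \frac{3}{5}: a 0F2 with upper {-}, lower {-\frac{5}{4}, -\frac{3}{5}}, scaled by C = -\frac{2}{3}. Verdict: none. Every listed pattern misses the 0F2 form at \frac{3}{5}, upper {-}.

First insight: from the first term -\frac{2}{3}: the constant factors (C = -2/3) combine into one prefactor.
Term ratio: r(k) = \frac{3}{5} * 1 / [(k-\frac{5}{4}) (k-\frac{3}{5}) (k+1)] - rational in k, leading ratio \frac{3}{5}; with t_0 = -\frac{2}{3}, classification follows.


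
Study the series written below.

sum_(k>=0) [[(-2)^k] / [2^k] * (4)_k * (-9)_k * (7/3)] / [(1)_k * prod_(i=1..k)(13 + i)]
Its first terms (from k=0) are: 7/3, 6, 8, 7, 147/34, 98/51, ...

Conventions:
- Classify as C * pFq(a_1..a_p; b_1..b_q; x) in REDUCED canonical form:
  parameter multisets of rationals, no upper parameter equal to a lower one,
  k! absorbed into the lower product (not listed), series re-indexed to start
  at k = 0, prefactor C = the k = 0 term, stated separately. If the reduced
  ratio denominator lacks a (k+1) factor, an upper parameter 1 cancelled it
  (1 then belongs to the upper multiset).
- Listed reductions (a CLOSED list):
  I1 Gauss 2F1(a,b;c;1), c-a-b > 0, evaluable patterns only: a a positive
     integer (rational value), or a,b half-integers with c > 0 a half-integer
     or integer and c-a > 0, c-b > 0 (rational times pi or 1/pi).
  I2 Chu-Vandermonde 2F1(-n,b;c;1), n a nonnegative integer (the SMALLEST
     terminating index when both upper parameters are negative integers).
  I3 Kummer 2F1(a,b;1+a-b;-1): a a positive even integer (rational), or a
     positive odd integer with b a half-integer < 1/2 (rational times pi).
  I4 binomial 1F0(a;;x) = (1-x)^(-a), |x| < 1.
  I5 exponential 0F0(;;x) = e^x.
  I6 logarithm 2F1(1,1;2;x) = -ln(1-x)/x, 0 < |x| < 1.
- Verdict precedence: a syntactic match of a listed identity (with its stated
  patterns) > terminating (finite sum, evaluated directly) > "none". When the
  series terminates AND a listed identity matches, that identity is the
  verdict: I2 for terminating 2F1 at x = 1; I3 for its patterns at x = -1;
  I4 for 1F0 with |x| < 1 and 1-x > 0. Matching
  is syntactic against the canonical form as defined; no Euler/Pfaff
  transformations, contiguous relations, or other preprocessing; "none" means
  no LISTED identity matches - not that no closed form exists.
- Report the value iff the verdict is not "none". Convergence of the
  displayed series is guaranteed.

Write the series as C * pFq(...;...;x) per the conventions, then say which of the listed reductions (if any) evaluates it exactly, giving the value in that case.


With C = 7/3: the canonical form is 2F1(-9, 4; 14; -1). Verdict at x = -1: Kummer (I3) matches (x = -1; c = 14 equals 1+a-b for upper {-9, 4}: listed pattern). Sum: 91/3.

Key observation: x = (-1) and (1)_k (prefactor 7/3) is k! itself.
Ratio: r(k) = (-1) * (k-9) (k+4) / [(k+14) (k+1)] - poly over poly, x = (-1) from leading terms; C = 7/3 at k = 0.
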